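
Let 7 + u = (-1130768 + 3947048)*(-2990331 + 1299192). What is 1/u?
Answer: -1/4762720942927 ≈ -2.0996e-13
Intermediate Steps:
u = -4762720942927 (u = -7 + (-1130768 + 3947048)*(-2990331 + 1299192) = -7 + 2816280*(-1691139) = -7 - 4762720942920 = -4762720942927)
1/u = 1/(-4762720942927) = -1/4762720942927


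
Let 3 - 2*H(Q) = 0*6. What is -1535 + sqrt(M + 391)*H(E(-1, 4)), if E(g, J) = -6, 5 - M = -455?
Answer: -1535 + 3*sqrt(851)/2 ≈ -1491.2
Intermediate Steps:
M = 460 (M = 5 - 1*(-455) = 5 + 455 = 460)
H(Q) = 3/2 (H(Q) = 3/2 - 0*6 = 3/2 - 1/2*0 = 3/2 + 0 = 3/2)
-1535 + sqrt(M + 391)*H(E(-1, 4)) = -1535 + sqrt(460 + 391)*(3/2) = -1535 + sqrt(851)*(3/2) = -1535 + 3*sqrt(851)/2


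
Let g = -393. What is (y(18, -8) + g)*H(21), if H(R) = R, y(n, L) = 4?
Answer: -8169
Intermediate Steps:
(y(18, -8) + g)*H(21) = (4 - 393)*21 = -389*21 = -8169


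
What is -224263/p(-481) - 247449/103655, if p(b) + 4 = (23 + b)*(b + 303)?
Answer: -8683604749/1689991120 ≈ -5.1383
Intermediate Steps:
p(b) = -4 + (23 + b)*(303 + b) (p(b) = -4 + (23 + b)*(b + 303) = -4 + (23 + b)*(303 + b))
-224263/p(-481) - 247449/103655 = -224263/(6965 + (-481)² + 326*(-481)) - 247449/103655 = -224263/(6965 + 231361 - 156806) - 247449*1/103655 = -224263/81520 - 247449/103655 = -8683604749/1689991120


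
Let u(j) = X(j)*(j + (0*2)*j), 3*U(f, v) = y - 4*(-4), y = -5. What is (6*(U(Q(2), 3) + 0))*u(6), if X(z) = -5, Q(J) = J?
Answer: -660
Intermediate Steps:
U(f, v) = 11/3 (U(f, v) = (-5 - 4*(-4))/3 = (-5 + 16)/3 = (⅓)*11 = 11/3)
u(j) = -5*j (u(j) = -5*(j + (0*2)*j) = -5*(j + 0*j) = -5*(j + 0) = -5*j)
(6*(U(Q(2), 3) + 0))*u(6) = (6*(11/3 + 0))*(-5*6) = (6*(11/3))*(-30) = 22*(-30) = -660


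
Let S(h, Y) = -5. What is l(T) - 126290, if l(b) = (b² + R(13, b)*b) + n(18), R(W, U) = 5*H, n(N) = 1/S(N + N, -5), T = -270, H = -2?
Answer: -253451/5 ≈ -50690.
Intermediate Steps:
n(N) = -⅕ (n(N) = 1/(-5) = -⅕)
R(W, U) = -10 (R(W, U) = 5*(-2) = -10)
l(b) = -⅕ + b² - 10*b (l(b) = (b² - 10*b) - ⅕ = -⅕ + b² - 10*b)
l(T) - 126290 = (-⅕ + (-270)² - 10*(-270)) - 126290 = (-⅕ + 72900 + 2700) - 126290 = 377999/5 - 126290 = -253451/5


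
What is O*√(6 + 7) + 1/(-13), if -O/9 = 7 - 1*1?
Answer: -1/13 - 54*√13 ≈ -194.78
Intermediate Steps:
O = -54 (O = -9*(7 - 1*1) = -9*(7 - 1) = -9*6 = -54)
O*√(6 + 7) + 1/(-13) = -54*√(6 + 7) + 1/(-13) = -54*√13 - 1/13 = -1/13 - 54*√13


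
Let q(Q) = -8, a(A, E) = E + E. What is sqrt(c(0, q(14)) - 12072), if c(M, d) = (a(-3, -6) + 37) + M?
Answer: I*sqrt(12047) ≈ 109.76*I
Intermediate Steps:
a(A, E) = 2*E
c(M, d) = 25 + M (c(M, d) = (2*(-6) + 37) + M = (-12 + 37) + M = 25 + M)
sqrt(c(0, q(14)) - 12072) = sqrt((25 + 0) - 12072) = sqrt(25 - 12072) = sqrt(-12047) = I*sqrt(12047)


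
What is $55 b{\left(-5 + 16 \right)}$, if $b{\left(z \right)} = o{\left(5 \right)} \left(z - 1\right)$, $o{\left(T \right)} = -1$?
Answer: $-550$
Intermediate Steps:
$b{\left(z \right)} = 1 - z$ ($b{\left(z \right)} = - (z - 1) = - (-1 + z) = 1 - z$)
$55 b{\left(-5 + 16 \right)} = 55 \left(1 - \left(-5 + 16\right)\right) = 55 \left(1 - 11\right) = 55 \left(-10\right) = -550$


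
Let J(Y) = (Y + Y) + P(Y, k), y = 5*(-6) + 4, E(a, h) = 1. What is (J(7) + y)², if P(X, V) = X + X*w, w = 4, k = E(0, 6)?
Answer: 529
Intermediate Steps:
k = 1
P(X, V) = 5*X (P(X, V) = X + X*4 = X + 4*X = 5*X)
y = -26 (y = -30 + 4 = -26)
J(Y) = 7*Y (J(Y) = (Y + Y) + 5*Y = 2*Y + 5*Y = 7*Y)
(J(7) + y)² = (7*7 - 26)² = (49 - 26)² = 23² = 529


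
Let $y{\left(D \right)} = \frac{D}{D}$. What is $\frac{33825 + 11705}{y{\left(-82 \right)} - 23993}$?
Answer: $- \frac{22765}{11996} \approx -1.8977$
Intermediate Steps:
$y{\left(D \right)} = 1$
$\frac{33825 + 11705}{y{\left(-82 \right)} - 23993} = \frac{33825 + 11705}{1 - 23993} = \frac{45530}{-23992} = 45530 \left(- \frac{1}{23992}\right) = - \frac{22765}{11996}$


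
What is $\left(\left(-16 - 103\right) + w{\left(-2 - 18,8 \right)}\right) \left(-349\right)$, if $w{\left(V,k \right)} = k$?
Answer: $38739$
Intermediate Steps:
$\left(\left(-16 - 103\right) + w{\left(-2 - 18,8 \right)}\right) \left(-349\right) = \left(\left(-16 - 103\right) + 8\right) \left(-349\right) = \left(-119 + 8\right) \left(-349\right) = \left(-111\right) \left(-349\right) = 38739$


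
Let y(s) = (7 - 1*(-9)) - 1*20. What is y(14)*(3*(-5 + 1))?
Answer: 48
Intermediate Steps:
y(s) = -4 (y(s) = (7 + 9) - 20 = 16 - 20 = -4)
y(14)*(3*(-5 + 1)) = -12*(-5 + 1) = -12*(-4) = -4*(-12) = 48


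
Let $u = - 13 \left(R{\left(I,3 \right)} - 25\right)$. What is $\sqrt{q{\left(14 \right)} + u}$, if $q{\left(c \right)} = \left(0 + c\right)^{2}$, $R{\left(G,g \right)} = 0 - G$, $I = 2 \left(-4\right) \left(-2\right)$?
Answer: $27$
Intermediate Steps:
$I = 16$ ($I = \left(-8\right) \left(-2\right) = 16$)
$R{\left(G,g \right)} = - G$
$q{\left(c \right)} = c^{2}$
$u = 533$ ($u = - 13 \left(\left(-1\right) 16 - 25\right) = - 13 \left(-16 - 25\right) = \left(-13\right) \left(-41\right) = 533$)
$\sqrt{q{\left(14 \right)} + u} = \sqrt{14^{2} + 533} = \sqrt{196 + 533} = \sqrt{729} = 27$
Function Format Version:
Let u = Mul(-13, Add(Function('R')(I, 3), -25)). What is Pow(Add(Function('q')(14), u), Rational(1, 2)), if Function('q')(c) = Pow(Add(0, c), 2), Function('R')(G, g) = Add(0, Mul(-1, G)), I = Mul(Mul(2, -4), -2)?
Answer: 27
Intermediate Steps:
I = 16 (I = Mul(-8, -2) = 16)
Function('R')(G, g) = Mul(-1, G)
Function('q')(c) = Pow(c, 2)
u = 533 (u = Mul(-13, Add(Mul(-1, 16), -25)) = Mul(-13, Add(-16, -25)) = Mul(-13, -41) = 533)
Pow(Add(Function('q')(14), u), Rational(1, 2)) = Pow(Add(Pow(14, 2), 533), Rational(1, 2)) = Pow(Add(196, 533), Rational(1, 2)) = Pow(729, Rational(1, 2)) = 27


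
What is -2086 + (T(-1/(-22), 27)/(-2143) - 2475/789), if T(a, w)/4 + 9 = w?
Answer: -1177475285/563609 ≈ -2089.2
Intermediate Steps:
T(a, w) = -36 + 4*w
-2086 + (T(-1/(-22), 27)/(-2143) - 2475/789) = -2086 + ((-36 + 4*27)/(-2143) - 2475/789) = -2086 + ((-36 + 108)*(-1/2143) - 2475*1/789) = -2086 + (72*(-1/2143) - 825/263) = -2086 + (-72/2143 - 825/263) = -2086 - 1786911/563609 = -1177475285/563609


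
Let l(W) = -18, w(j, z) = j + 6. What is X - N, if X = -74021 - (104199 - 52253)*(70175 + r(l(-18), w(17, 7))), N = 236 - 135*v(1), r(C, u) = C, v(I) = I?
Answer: -3644449644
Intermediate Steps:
w(j, z) = 6 + j
N = 101 (N = 236 - 135*1 = 236 - 135 = 101)
X = -3644449543 (X = -74021 - (104199 - 52253)*(70175 - 18) = -74021 - 51946*70157 = -74021 - 1*3644375522 = -74021 - 3644375522 = -3644449543)
X - N = -3644449543 - 1*101 = -3644449543 - 101 = -3644449644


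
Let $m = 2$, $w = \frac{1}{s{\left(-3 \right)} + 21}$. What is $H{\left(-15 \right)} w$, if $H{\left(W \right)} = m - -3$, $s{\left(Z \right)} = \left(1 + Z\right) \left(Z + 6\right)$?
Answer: $\frac{1}{3} \approx 0.33333$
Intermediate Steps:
$s{\left(Z \right)} = \left(1 + Z\right) \left(6 + Z\right)$
$w = \frac{1}{15}$ ($w = \frac{1}{\left(6 + \left(-3\right)^{2} + 7 \left(-3\right)\right) + 21} = \frac{1}{\left(6 + 9 - 21\right) + 21} = \frac{1}{-6 + 21} = \frac{1}{15} \approx 0.066667$)
$H{\left(W \right)} = 5$ ($H{\left(W \right)} = 2 - -3 = 2 + 3 = 5$)
$H{\left(-15 \right)} w = 5 \cdot \frac{1}{15} = \frac{1}{3}$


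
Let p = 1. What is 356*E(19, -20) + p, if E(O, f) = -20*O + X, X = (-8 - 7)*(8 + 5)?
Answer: -204699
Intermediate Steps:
X = -195 (X = -15*13 = -195)
E(O, f) = -195 - 20*O (E(O, f) = -20*O - 195 = -195 - 20*O)
356*E(19, -20) + p = 356*(-195 - 20*19) + 1 = 356*(-195 - 380) + 1 = 356*(-575) + 1 = -204700 + 1 = -204699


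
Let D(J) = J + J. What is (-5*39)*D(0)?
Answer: 0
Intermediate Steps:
D(J) = 2*J
(-5*39)*D(0) = (-5*39)*(2*0) = -195*0 = 0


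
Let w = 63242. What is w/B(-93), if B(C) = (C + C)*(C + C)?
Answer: 31621/17298 ≈ 1.8280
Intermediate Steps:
B(C) = 4*C**2 (B(C) = (2*C)*(2*C) = 4*C**2)
w/B(-93) = 63242/((4*(-93)**2)) = 63242/((4*8649)) = 63242/34596 = 63242*(1/34596) = 31621/17298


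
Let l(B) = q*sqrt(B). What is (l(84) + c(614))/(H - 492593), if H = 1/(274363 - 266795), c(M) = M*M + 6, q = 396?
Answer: -2853151136/3727943823 - 1997952*sqrt(21)/1242647941 ≈ -0.77271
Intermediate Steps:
c(M) = 6 + M**2 (c(M) = M**2 + 6 = 6 + M**2)
H = 1/7568 ≈ 0.00013214
l(B) = 396*sqrt(B)
(l(84) + c(614))/(H - 492593) = (396*sqrt(84) + (6 + 614**2))/(1/7568 - 492593) = (396*(2*sqrt(21)) + (6 + 376996))/(-3727943823/7568) = (792*sqrt(21) + 377002)*(-7568/3727943823) = (377002 + 792*sqrt(21))*(-7568/3727943823) = -2853151136/3727943823 - 1997952*sqrt(21)/1242647941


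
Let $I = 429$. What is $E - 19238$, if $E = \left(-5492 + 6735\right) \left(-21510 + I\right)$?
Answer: $-26222921$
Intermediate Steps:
$E = -26203683$ ($E = \left(-5492 + 6735\right) \left(-21510 + 429\right) = 1243 \left(-21081\right) = -26203683$)
$E - 19238 = -26203683 - 19238 = -26222921$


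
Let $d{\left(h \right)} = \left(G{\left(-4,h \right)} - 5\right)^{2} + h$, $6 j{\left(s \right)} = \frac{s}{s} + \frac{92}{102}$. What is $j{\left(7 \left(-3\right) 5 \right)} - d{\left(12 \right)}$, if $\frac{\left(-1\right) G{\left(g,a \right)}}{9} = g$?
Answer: $- \frac{297641}{306} \approx -972.68$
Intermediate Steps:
$j{\left(s \right)} = \frac{97}{306}$ ($j{\left(s \right)} = \frac{\frac{s}{s} + \frac{92}{102}}{6} = \frac{1 + 92 \cdot \frac{1}{102}}{6} = \frac{1 + \frac{46}{51}}{6} = \frac{1}{6} \cdot \frac{97}{51} = \frac{97}{306}$)
$G{\left(g,a \right)} = - 9 g$
$d{\left(h \right)} = 961 + h$ ($d{\left(h \right)} = \left(\left(-9\right) \left(-4\right) - 5\right)^{2} + h = \left(36 - 5\right)^{2} + h = 31^{2} + h = 961 + h$)
$j{\left(7 \left(-3\right) 5 \right)} - d{\left(12 \right)} = \frac{97}{306} - \left(961 + 12\right) = \frac{97}{306} - 973 = - \frac{297641}{306}$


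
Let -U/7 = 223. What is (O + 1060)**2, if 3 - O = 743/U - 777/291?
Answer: 26060497580234881/22927107889 ≈ 1.1367e+6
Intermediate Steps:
U = -1561 (U = -7*223 = -1561)
O = 930621/151417 (O = 3 - (743/(-1561) - 777/291) = 3 - (743*(-1/1561) - 777*1/291) = 3 - (-743/1561 - 259/97) = 3 - 1*(-476370/151417) = 3 + 476370/151417 = 930621/151417 ≈ 6.1461)
(O + 1060)**2 = (930621/151417 + 1060)**2 = (161432641/151417)**2 = 26060497580234881/22927107889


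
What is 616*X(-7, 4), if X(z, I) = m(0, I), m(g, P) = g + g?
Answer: 0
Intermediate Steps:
m(g, P) = 2*g
X(z, I) = 0 (X(z, I) = 2*0 = 0)
616*X(-7, 4) = 616*0 = 0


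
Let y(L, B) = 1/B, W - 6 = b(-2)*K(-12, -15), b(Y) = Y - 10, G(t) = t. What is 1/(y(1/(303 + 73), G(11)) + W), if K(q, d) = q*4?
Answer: 11/6403 ≈ 0.0017179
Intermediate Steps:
K(q, d) = 4*q
b(Y) = -10 + Y
W = 582 (W = 6 + (-10 - 2)*(4*(-12)) = 6 - 12*(-48) = 6 + 576 = 582)
1/(y(1/(303 + 73), G(11)) + W) = 1/(1/11 + 582) = 1/(6403/11) = 11/6403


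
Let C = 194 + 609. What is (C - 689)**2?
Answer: 12996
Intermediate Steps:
C = 803
(C - 689)**2 = (803 - 689)**2 = 114**2 = 12996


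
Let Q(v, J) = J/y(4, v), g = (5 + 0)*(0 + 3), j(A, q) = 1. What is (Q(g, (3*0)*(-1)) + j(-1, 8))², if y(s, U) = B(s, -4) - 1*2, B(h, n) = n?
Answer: 1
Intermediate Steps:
y(s, U) = -6 (y(s, U) = -4 - 1*2 = -4 - 2 = -6)
g = 15 (g = 5*3 = 15)
Q(v, J) = -J/6 (Q(v, J) = J/(-6) = J*(-⅙) = -J/6)
(Q(g, (3*0)*(-1)) + j(-1, 8))² = (-3*0*(-1)/6 + 1)² = (-0*(-1) + 1)² = (-⅙*0 + 1)² = (0 + 1)² = 1² = 1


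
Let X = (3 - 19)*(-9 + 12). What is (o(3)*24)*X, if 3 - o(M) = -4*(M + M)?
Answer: -31104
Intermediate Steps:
o(M) = 3 + 8*M (o(M) = 3 - (-4)*(M + M) = 3 - (-4)*2*M = 3 - (-8)*M = 3 + 8*M)
X = -48 (X = -16*3 = -48)
(o(3)*24)*X = ((3 + 8*3)*24)*(-48) = ((3 + 24)*24)*(-48) = (27*24)*(-48) = 648*(-48) = -31104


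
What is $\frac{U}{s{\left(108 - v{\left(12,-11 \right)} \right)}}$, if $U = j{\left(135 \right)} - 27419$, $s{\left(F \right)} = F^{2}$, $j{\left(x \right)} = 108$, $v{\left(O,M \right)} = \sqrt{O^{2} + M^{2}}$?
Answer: $- \frac{325792919}{129937201} - \frac{5899176 \sqrt{265}}{129937201} \approx -3.2464$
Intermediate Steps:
$v{\left(O,M \right)} = \sqrt{M^{2} + O^{2}}$
$U = -27311$ ($U = 108 - 27419 = -27311$)
$\frac{U}{s{\left(108 - v{\left(12,-11 \right)} \right)}} = - \frac{27311}{\left(108 - \sqrt{\left(-11\right)^{2} + 12^{2}}\right)^{2}} = - \frac{27311}{\left(108 - \sqrt{121 + 144}\right)^{2}} = - \frac{27311}{\left(108 - \sqrt{265}\right)^{2}}$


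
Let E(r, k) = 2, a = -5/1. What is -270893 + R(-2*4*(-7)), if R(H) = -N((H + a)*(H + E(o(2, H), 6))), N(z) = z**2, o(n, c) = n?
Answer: -9020657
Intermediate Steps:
a = -5 (a = -5*1 = -5)
R(H) = -(-5 + H)**2*(2 + H)**2 (R(H) = -((H - 5)*(H + 2))**2 = -((-5 + H)*(2 + H))**2 = -(-5 + H)**2*(2 + H)**2)
-270893 + R(-2*4*(-7)) = -270893 - (10 - (-2*4*(-7))**2 + 3*(-2*4*(-7)))**2 = -270893 - (10 - (-8*(-7))**2 + 3*(-8*(-7)))**2 = -270893 - (10 - 1*56**2 + 3*56)**2 = -270893 - (10 - 1*3136 + 168)**2 = -270893 - (10 - 3136 + 168)**2 = -270893 - 1*(-2958)**2 = -270893 - 1*8749764 = -270893 - 8749764 = -9020657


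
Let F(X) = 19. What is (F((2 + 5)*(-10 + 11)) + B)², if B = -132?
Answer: 12769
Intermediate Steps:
(F((2 + 5)*(-10 + 11)) + B)² = (19 - 132)² = (-113)² = 12769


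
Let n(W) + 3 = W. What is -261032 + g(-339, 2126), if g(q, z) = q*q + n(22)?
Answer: -146092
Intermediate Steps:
n(W) = -3 + W
g(q, z) = 19 + q**2 (g(q, z) = q*q + (-3 + 22) = q**2 + 19 = 19 + q**2)
-261032 + g(-339, 2126) = -261032 + (19 + (-339)**2) = -261032 + (19 + 114921) = -261032 + 114940 = -146092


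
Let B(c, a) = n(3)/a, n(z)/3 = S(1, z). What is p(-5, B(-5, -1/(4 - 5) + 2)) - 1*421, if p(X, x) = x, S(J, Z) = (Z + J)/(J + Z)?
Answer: -420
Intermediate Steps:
S(J, Z) = 1 (S(J, Z) = (J + Z)/(J + Z) = 1)
n(z) = 3 (n(z) = 3*1 = 3)
B(c, a) = 3/a
p(-5, B(-5, -1/(4 - 5) + 2)) - 1*421 = 3/(-1/(4 - 5) + 2) - 1*421 = 3/(-1/(-1) + 2) - 421 = 3/(-1*(-1) + 2) - 421 = 3/(1 + 2) - 421 = 3/3 - 421 = 3*(1/3) - 421 = 1 - 421 = -420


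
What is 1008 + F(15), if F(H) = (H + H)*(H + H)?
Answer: 1908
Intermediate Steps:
F(H) = 4*H² (F(H) = (2*H)*(2*H) = 4*H²)
1008 + F(15) = 1008 + 4*15² = 1008 + 4*225 = 1008 + 900 = 1908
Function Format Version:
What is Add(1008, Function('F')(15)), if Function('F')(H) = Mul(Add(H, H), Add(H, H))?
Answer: 1908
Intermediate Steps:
Function('F')(H) = Mul(4, Pow(H, 2)) (Function('F')(H) = Mul(Mul(2, H), Mul(2, H)) = Mul(4, Pow(H, 2)))
Add(1008, Function('F')(15)) = Add(1008, Mul(4, Pow(15, 2))) = Add(1008, Mul(4, 225)) = Add(1008, 900) = 1908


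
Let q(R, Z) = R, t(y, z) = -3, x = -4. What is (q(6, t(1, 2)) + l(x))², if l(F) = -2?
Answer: 16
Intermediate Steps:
(q(6, t(1, 2)) + l(x))² = (6 - 2)² = 4² = 16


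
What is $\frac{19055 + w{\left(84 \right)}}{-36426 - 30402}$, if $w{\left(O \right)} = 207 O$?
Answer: $- \frac{36443}{66828} \approx -0.54533$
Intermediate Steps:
$\frac{19055 + w{\left(84 \right)}}{-36426 - 30402} = \frac{19055 + 207 \cdot 84}{-36426 - 30402} = \frac{19055 + 17388}{-66828} = 36443 \left(- \frac{1}{66828}\right) = - \frac{36443}{66828}$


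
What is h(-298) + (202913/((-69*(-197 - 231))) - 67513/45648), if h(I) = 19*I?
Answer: -635461808377/112339728 ≈ -5656.6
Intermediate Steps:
h(-298) + (202913/((-69*(-197 - 231))) - 67513/45648) = 19*(-298) + (202913/((-69*(-197 - 231))) - 67513/45648) = -5662 + (202913/((-69*(-428))) - 67513*1/45648) = -5662 + (202913/29532 - 67513/45648) = -5662 + 605731559/112339728 = -635461808377/112339728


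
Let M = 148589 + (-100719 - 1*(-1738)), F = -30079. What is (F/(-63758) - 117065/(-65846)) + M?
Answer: 52068552444762/1049552317 ≈ 49610.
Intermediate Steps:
M = 49608 (M = 148589 + (-100719 + 1738) = 148589 - 98981 = 49608)
(F/(-63758) - 117065/(-65846)) + M = (-30079/(-63758) - 117065/(-65846)) + 49608 = (-30079*(-1/63758) - 117065*(-1/65846)) + 49608 = (30079/63758 + 117065/65846) + 49608 = 2361103026/1049552317 + 49608 = 52068552444762/1049552317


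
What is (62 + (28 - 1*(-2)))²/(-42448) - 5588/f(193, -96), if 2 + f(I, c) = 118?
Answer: -3721582/76937 ≈ -48.372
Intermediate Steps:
f(I, c) = 116 (f(I, c) = -2 + 118 = 116)
(62 + (28 - 1*(-2)))²/(-42448) - 5588/f(193, -96) = (62 + (28 - 1*(-2)))²/(-42448) - 5588/116 = (62 + (28 + 2))²*(-1/42448) - 5588*1/116 = (62 + 30)²*(-1/42448) - 1397/29 = 92²*(-1/42448) - 1397/29 = 8464*(-1/42448) - 1397/29 = -529/2653 - 1397/29 = -3721582/76937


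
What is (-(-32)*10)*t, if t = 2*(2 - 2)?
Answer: 0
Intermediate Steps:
t = 0 (t = 2*0 = 0)
(-(-32)*10)*t = -(-32)*10*0 = -16*(-20)*0 = 320*0 = 0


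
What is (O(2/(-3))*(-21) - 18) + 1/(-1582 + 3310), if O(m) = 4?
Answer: -176255/1728 ≈ -102.00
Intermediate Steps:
(O(2/(-3))*(-21) - 18) + 1/(-1582 + 3310) = (4*(-21) - 18) + 1/(-1582 + 3310) = (-84 - 18) + 1/1728 = -102 + 1/1728 = -176255/1728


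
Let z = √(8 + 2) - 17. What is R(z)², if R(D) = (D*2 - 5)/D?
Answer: 413699/77841 + 6430*√10/77841 ≈ 5.5759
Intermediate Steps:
z = -17 + √10 (z = √10 - 17 = -17 + √10 ≈ -13.838)
R(D) = (-5 + 2*D)/D (R(D) = (2*D - 5)/D = (-5 + 2*D)/D)
R(z)² = (2 - 5/(-17 + √10))²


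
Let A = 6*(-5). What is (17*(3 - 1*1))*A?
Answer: -1020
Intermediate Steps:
A = -30
(17*(3 - 1*1))*A = (17*(3 - 1*1))*(-30) = (17*(3 - 1))*(-30) = (17*2)*(-30) = 34*(-30) = -1020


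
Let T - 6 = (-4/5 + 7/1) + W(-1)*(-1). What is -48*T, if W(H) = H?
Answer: -3168/5 ≈ -633.60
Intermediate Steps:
T = 66/5 (T = 6 + ((-4/5 + 7/1) - 1*(-1)) = 6 + ((-4*1/5 + 7*1) + 1) = 6 + ((-4/5 + 7) + 1) = 6 + (31/5 + 1) = 6 + 36/5 = 66/5 ≈ 13.200)
-48*T = -48*66/5 = -3168/5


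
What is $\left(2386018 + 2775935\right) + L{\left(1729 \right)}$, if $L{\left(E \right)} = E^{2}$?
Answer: $8151394$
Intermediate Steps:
$\left(2386018 + 2775935\right) + L{\left(1729 \right)} = \left(2386018 + 2775935\right) + 1729^{2} = 5161953 + 2989441 = 8151394$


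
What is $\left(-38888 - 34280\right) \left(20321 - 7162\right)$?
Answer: $-962817712$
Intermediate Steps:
$\left(-38888 - 34280\right) \left(20321 - 7162\right) = - 73168 \left(20321 - 7162\right) = \left(-73168\right) 13159 = -962817712$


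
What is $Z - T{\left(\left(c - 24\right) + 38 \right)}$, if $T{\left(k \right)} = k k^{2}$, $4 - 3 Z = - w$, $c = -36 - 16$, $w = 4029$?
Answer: $\frac{168649}{3} \approx 56216.0$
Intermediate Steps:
$c = -52$ ($c = -36 - 16 = -52$)
$Z = \frac{4033}{3}$ ($Z = \frac{4}{3} - \frac{\left(-1\right) 4029}{3} = \frac{4}{3} - -1343 = \frac{4}{3} + 1343 = \frac{4033}{3} \approx 1344.3$)
$T{\left(k \right)} = k^{3}$
$Z - T{\left(\left(c - 24\right) + 38 \right)} = \frac{4033}{3} - \left(\left(-52 - 24\right) + 38\right)^{3} = \frac{4033}{3} - \left(-76 + 38\right)^{3} = \frac{4033}{3} - \left(-38\right)^{3} = \frac{4033}{3} - -54872 = \frac{4033}{3} + 54872 = \frac{168649}{3}$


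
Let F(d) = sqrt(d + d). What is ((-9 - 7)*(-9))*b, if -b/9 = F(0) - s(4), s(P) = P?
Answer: 5184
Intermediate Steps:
F(d) = sqrt(2)*sqrt(d) (F(d) = sqrt(2*d) = sqrt(2)*sqrt(d))
b = 36 (b = -9*(sqrt(2)*sqrt(0) - 1*4) = -9*(sqrt(2)*0 - 4) = -9*(0 - 4) = -9*(-4) = 36)
((-9 - 7)*(-9))*b = ((-9 - 7)*(-9))*36 = -16*(-9)*36 = 144*36 = 5184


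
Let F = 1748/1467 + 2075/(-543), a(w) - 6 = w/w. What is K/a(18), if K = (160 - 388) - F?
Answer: -59841869/1858689 ≈ -32.196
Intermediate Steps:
a(w) = 7 (a(w) = 6 + w/w = 6 + 1 = 7)
F = -698287/265527 (F = 1748*(1/1467) + 2075*(-1/543) = 1748/1467 - 2075/543 = -698287/265527 ≈ -2.6298)
K = -59841869/265527 (K = (160 - 388) - 1*(-698287/265527) = -228 + 698287/265527 = -59841869/265527 ≈ -225.37)
K/a(18) = -59841869/265527/7 = -59841869/265527*1/7 = -59841869/1858689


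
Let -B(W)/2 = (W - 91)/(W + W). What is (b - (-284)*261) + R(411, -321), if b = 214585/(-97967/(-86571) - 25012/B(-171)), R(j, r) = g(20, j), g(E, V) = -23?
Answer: 13722023863454908/185147168023 ≈ 74114.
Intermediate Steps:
B(W) = -(-91 + W)/W (B(W) = -2*(W - 91)/(W + W) = -2*(-91 + W)/(2*W) = -2*(-91 + W)*1/(2*W) = -(-91 + W)/W)
R(j, r) = -23
b = 2433565782585/185147168023 (b = 214585/(-97967/(-86571) - 25012*(-171/(91 - 1*(-171)))) = 214585/(-97967*(-1/86571) - 25012*(-171/(91 + 171))) = 214585/(97967/86571 - 25012/((-1/171*262))) = 214585/(97967/86571 - 25012/(-262/171)) = 214585/(97967/86571 - 25012*(-171/262)) = 214585/(97967/86571 + 2138526/131) = 214585/(185147168023/11340801) = 214585*(11340801/185147168023) = 2433565782585/185147168023 ≈ 13.144)
(b - (-284)*261) + R(411, -321) = (2433565782585/185147168023 - (-284)*261) - 23 = (2433565782585/185147168023 - 1*(-74124)) - 23 = (2433565782585/185147168023 + 74124) - 23 = 13726282248319437/185147168023 - 23 = 13722023863454908/185147168023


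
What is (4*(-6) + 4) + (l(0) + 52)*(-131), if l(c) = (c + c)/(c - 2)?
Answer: -6832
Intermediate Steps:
l(c) = 2*c/(-2 + c) (l(c) = (2*c)/(-2 + c) = 2*c/(-2 + c))
(4*(-6) + 4) + (l(0) + 52)*(-131) = (4*(-6) + 4) + (2*0/(-2 + 0) + 52)*(-131) = (-24 + 4) + (2*0/(-2) + 52)*(-131) = -20 + (2*0*(-1/2) + 52)*(-131) = -20 + (0 + 52)*(-131) = -20 + 52*(-131) = -20 - 6812 = -6832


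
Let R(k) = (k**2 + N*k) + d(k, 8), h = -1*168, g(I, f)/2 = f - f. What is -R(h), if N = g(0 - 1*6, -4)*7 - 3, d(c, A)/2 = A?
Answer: -28744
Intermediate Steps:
g(I, f) = 0 (g(I, f) = 2*(f - f) = 2*0 = 0)
d(c, A) = 2*A
N = -3 (N = 0*7 - 3 = 0 - 3 = -3)
h = -168
R(k) = 16 + k**2 - 3*k (R(k) = (k**2 - 3*k) + 2*8 = (k**2 - 3*k) + 16 = 16 + k**2 - 3*k)
-R(h) = -(16 + (-168)**2 - 3*(-168)) = -(16 + 28224 + 504) = -1*28744 = -28744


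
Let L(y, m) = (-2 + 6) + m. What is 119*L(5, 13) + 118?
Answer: 2141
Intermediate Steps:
L(y, m) = 4 + m
119*L(5, 13) + 118 = 119*(4 + 13) + 118 = 119*17 + 118 = 2023 + 118 = 2141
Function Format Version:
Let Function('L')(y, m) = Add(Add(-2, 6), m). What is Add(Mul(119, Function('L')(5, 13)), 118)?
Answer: 2141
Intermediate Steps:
Function('L')(y, m) = Add(4, m)
Add(Mul(119, Function('L')(5, 13)), 118) = Add(Mul(119, Add(4, 13)), 118) = Add(Mul(119, 17), 118) = Add(2023, 118) = 2141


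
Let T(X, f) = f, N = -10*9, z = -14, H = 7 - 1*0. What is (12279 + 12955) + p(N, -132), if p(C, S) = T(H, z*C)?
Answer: 26494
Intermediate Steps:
H = 7 (H = 7 + 0 = 7)
N = -90
p(C, S) = -14*C
(12279 + 12955) + p(N, -132) = (12279 + 12955) - 14*(-90) = 25234 + 1260 = 26494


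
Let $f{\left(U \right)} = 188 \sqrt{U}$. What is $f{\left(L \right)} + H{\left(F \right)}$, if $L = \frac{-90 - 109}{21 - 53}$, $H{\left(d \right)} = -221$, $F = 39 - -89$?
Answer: $-221 + \frac{47 \sqrt{398}}{2} \approx 247.82$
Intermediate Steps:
$F = 128$ ($F = 39 + 89 = 128$)
$L = \frac{199}{32}$ ($L = - \frac{199}{-32} = \left(-199\right) \left(- \frac{1}{32}\right) = \frac{199}{32} \approx 6.2188$)
$f{\left(L \right)} + H{\left(F \right)} = 188 \sqrt{\frac{199}{32}} - 221 = 188 \frac{\sqrt{398}}{8} - 221 = \frac{47 \sqrt{398}}{2} - 221 = -221 + \frac{47 \sqrt{398}}{2}$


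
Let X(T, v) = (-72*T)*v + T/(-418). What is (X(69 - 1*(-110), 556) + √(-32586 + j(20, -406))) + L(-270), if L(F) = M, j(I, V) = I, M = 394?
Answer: -2995109791/418 + I*√32566 ≈ -7.1653e+6 + 180.46*I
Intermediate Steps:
L(F) = 394
X(T, v) = -T/418 - 72*T*v (X(T, v) = -72*T*v + T*(-1/418) = -72*T*v - T/418 = -T/418 - 72*T*v)
(X(69 - 1*(-110), 556) + √(-32586 + j(20, -406))) + L(-270) = (-(69 - 1*(-110))*(1 + 30096*556)/418 + √(-32586 + 20)) + 394 = (-(69 + 110)*(1 + 16733376)/418 + √(-32566)) + 394 = (-1/418*179*16733377 + I*√32566) + 394 = (-2995274483/418 + I*√32566) + 394 = -2995109791/418 + I*√32566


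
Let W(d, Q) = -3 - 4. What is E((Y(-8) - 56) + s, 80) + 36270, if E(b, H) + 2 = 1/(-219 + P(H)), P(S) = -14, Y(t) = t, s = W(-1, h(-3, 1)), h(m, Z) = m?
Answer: 8450443/233 ≈ 36268.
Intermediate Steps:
W(d, Q) = -7
s = -7
E(b, H) = -467/233 (E(b, H) = -2 + 1/(-219 - 14) = -2 + 1/(-233) = -2 - 1/233 = -467/233)
E((Y(-8) - 56) + s, 80) + 36270 = -467/233 + 36270 = 8450443/233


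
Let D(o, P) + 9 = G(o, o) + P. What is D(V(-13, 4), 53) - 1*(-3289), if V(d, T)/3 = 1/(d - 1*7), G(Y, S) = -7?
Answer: 3326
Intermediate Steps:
V(d, T) = 3/(-7 + d) (V(d, T) = 3/(d - 1*7) = 3/(d - 7) = 3/(-7 + d))
D(o, P) = -16 + P (D(o, P) = -9 + (-7 + P) = -16 + P)
D(V(-13, 4), 53) - 1*(-3289) = (-16 + 53) - 1*(-3289) = 37 + 3289 = 3326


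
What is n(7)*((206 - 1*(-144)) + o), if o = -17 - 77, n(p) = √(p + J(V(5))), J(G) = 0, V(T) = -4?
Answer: 256*√7 ≈ 677.31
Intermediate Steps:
n(p) = √p (n(p) = √(p + 0) = √p)
o = -94
n(7)*((206 - 1*(-144)) + o) = √7*((206 - 1*(-144)) - 94) = √7*((206 + 144) - 94) = √7*(350 - 94) = √7*256 = 256*√7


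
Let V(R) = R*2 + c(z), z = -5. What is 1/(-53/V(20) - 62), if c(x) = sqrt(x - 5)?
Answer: (-sqrt(10) + 40*I)/(-2533*I + 62*sqrt(10)) ≈ -0.015794 - 2.5966e-5*I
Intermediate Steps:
c(x) = sqrt(-5 + x)
V(R) = 2*R + I*sqrt(10) (V(R) = R*2 + sqrt(-5 - 5) = 2*R + sqrt(-10) = 2*R + I*sqrt(10))
1/(-53/V(20) - 62) = 1/(-53/(2*20 + I*sqrt(10)) - 62) = 1/(-53/(40 + I*sqrt(10)) - 62) = 1/(-62 - 53/(40 + I*sqrt(10)))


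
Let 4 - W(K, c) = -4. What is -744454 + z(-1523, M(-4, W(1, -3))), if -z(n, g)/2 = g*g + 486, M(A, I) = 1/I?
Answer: -23853633/32 ≈ -7.4543e+5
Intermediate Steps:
W(K, c) = 8 (W(K, c) = 4 - 1*(-4) = 4 + 4 = 8)
z(n, g) = -972 - 2*g² (z(n, g) = -2*(g*g + 486) = -2*(g² + 486) = -2*(486 + g²) = -972 - 2*g²)
-744454 + z(-1523, M(-4, W(1, -3))) = -744454 + (-972 - 2*(1/8)²) = -744454 + (-972 - 2*(⅛)²) = -744454 + (-972 - 2*1/64) = -744454 + (-972 - 1/32) = -744454 - 31105/32 = -23853633/32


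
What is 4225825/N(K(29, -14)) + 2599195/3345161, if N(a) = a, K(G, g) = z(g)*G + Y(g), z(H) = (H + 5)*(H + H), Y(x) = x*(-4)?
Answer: 14155205454805/24633765604 ≈ 574.63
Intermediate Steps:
Y(x) = -4*x
z(H) = 2*H*(5 + H) (z(H) = (5 + H)*(2*H) = 2*H*(5 + H))
K(G, g) = -4*g + 2*G*g*(5 + g) (K(G, g) = (2*g*(5 + g))*G - 4*g = 2*G*g*(5 + g) - 4*g = -4*g + 2*G*g*(5 + g))
4225825/N(K(29, -14)) + 2599195/3345161 = 4225825/((2*(-14)*(-2 + 29*(5 - 14)))) + 2599195/3345161 = 4225825/((2*(-14)*(-2 + 29*(-9)))) + 2599195*(1/3345161) = 4225825/((2*(-14)*(-2 - 261))) + 2599195/3345161 = 4225825/((2*(-14)*(-263))) + 2599195/3345161 = 4225825/7364 + 2599195/3345161 = 14155205454805/24633765604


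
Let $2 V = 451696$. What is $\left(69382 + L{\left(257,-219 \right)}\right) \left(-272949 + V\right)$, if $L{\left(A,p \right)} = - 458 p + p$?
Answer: $-7981970965$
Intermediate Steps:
$L{\left(A,p \right)} = - 457 p$
$V = 225848$ ($V = \frac{1}{2} \cdot 451696 = 225848$)
$\left(69382 + L{\left(257,-219 \right)}\right) \left(-272949 + V\right) = \left(69382 - -100083\right) \left(-272949 + 225848\right) = \left(69382 + 100083\right) \left(-47101\right) = 169465 \left(-47101\right) = -7981970965$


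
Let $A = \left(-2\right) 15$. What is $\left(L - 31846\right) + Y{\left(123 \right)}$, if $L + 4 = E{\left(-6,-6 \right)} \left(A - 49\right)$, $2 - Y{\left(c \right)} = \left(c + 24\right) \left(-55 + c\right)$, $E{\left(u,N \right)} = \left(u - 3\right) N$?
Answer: $-46110$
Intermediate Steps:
$E{\left(u,N \right)} = N \left(-3 + u\right)$ ($E{\left(u,N \right)} = \left(-3 + u\right) N = N \left(-3 + u\right)$)
$A = -30$
$Y{\left(c \right)} = 2 - \left(-55 + c\right) \left(24 + c\right)$ ($Y{\left(c \right)} = 2 - \left(c + 24\right) \left(-55 + c\right) = 2 - \left(24 + c\right) \left(-55 + c\right) = 2 - \left(-55 + c\right) \left(24 + c\right)$)
$L = -4270$ ($L = -4 + - 6 \left(-3 - 6\right) \left(-30 - 49\right) = -4 + \left(-6\right) \left(-9\right) \left(-79\right) = -4 + 54 \left(-79\right) = -4 - 4266 = -4270$)
$\left(L - 31846\right) + Y{\left(123 \right)} = \left(-4270 - 31846\right) + \left(1322 - 123^{2} + 31 \cdot 123\right) = -36116 + \left(1322 - 15129 + 3813\right) = -36116 - 9994 = -46110$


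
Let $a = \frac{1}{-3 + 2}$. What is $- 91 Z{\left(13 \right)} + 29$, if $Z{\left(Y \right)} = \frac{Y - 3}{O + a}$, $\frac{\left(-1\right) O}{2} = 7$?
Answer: $\frac{269}{3} \approx 89.667$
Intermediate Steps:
$O = -14$ ($O = \left(-2\right) 7 = -14$)
$a = -1$ ($a = \frac{1}{-1} = -1$)
$Z{\left(Y \right)} = \frac{1}{5} - \frac{Y}{15}$ ($Z{\left(Y \right)} = \frac{Y - 3}{-14 - 1} = \frac{-3 + Y}{-15} = \left(-3 + Y\right) \left(- \frac{1}{15}\right) = \frac{1}{5} - \frac{Y}{15}$)
$- 91 Z{\left(13 \right)} + 29 = - 91 \left(\frac{1}{5} - \frac{13}{15}\right) + 29 = \left(-91\right) \left(- \frac{2}{3}\right) + 29 = \frac{182}{3} + 29 = \frac{269}{3}$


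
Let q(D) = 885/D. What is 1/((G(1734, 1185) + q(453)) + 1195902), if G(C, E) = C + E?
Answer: 151/181022266 ≈ 8.3415e-7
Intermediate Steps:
1/((G(1734, 1185) + q(453)) + 1195902) = 1/(((1734 + 1185) + 885/453) + 1195902) = 1/((2919 + 885*(1/453)) + 1195902) = 1/((2919 + 295/151) + 1195902) = 1/(441064/151 + 1195902) = 1/(181022266/151) = 151/181022266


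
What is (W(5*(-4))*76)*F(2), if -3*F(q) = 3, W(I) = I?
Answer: 1520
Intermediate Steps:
F(q) = -1 (F(q) = -1/3*3 = -1)
(W(5*(-4))*76)*F(2) = ((5*(-4))*76)*(-1) = -20*76*(-1) = -1520*(-1) = 1520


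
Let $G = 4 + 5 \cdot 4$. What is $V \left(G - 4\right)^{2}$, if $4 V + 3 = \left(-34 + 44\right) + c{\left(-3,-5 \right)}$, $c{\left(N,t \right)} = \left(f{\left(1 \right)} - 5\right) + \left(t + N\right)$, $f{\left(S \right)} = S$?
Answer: $-500$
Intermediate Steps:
$c{\left(N,t \right)} = -4 + N + t$ ($c{\left(N,t \right)} = \left(1 - 5\right) + \left(t + N\right) = -4 + \left(N + t\right) = -4 + N + t$)
$G = 24$ ($G = 4 + 20 = 24$)
$V = - \frac{5}{4}$ ($V = - \frac{3}{4} + \frac{\left(-34 + 44\right) - 12}{4} = - \frac{3}{4} + \frac{10 - 12}{4} = - \frac{3}{4} + \frac{1}{4} \left(-2\right) = - \frac{3}{4} - \frac{1}{2} = - \frac{5}{4} \approx -1.25$)
$V \left(G - 4\right)^{2} = - \frac{5 \left(24 - 4\right)^{2}}{4} = - \frac{5 \cdot 20^{2}}{4} = \left(- \frac{5}{4}\right) 400 = -500$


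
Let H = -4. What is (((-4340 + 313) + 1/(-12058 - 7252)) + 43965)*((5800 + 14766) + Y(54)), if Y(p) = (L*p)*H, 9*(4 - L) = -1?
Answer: 7587864142581/9655 ≈ 7.8590e+8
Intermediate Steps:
L = 37/9 (L = 4 - 1/9*(-1) = 4 + 1/9 = 37/9 ≈ 4.1111)
Y(p) = -148*p/9 (Y(p) = (37*p/9)*(-4) = -148*p/9)
(((-4340 + 313) + 1/(-12058 - 7252)) + 43965)*((5800 + 14766) + Y(54)) = (((-4340 + 313) + 1/(-12058 - 7252)) + 43965)*((5800 + 14766) - 148/9*54) = ((-4027 + 1/(-19310)) + 43965)*(20566 - 888) = ((-4027 - 1/19310) + 43965)*19678 = (-77761371/19310 + 43965)*19678 = (771202779/19310)*19678 = 7587864142581/9655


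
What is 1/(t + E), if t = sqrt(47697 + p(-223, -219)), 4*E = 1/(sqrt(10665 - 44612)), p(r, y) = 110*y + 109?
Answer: 83645408/12881392833 + 4*I*sqrt(33947)/12881392833 ≈ 0.0064935 + 5.7213e-8*I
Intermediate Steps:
p(r, y) = 109 + 110*y
E = -I*sqrt(33947)/135788 (E = 1/(4*(sqrt(10665 - 44612))) = 1/(4*(sqrt(-33947))) = 1/(4*((I*sqrt(33947)))) = (-I*sqrt(33947)/33947)/4 = -I*sqrt(33947)/135788 ≈ -0.0013569*I)
t = 154 (t = sqrt(47697 + (109 + 110*(-219))) = sqrt(47697 + (109 - 24090)) = sqrt(47697 - 23981) = sqrt(23716) = 154)
1/(t + E) = 1/(154 - I*sqrt(33947)/135788)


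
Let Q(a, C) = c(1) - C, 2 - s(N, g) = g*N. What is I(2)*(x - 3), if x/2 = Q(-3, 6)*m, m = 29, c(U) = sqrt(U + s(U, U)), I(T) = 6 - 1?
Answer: -1755 + 290*sqrt(2) ≈ -1344.9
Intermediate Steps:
s(N, g) = 2 - N*g (s(N, g) = 2 - g*N = 2 - N*g)
I(T) = 5
c(U) = sqrt(2 + U - U**2) (c(U) = sqrt(U + (2 - U*U)) = sqrt(U + (2 - U**2)) = sqrt(2 + U - U**2))
Q(a, C) = sqrt(2) - C (Q(a, C) = sqrt(2 + 1 - 1*1**2) - C = sqrt(2 + 1 - 1*1) - C = sqrt(2 + 1 - 1) - C = sqrt(2) - C)
x = -348 + 58*sqrt(2) (x = 2*((sqrt(2) - 1*6)*29) = 2*((sqrt(2) - 6)*29) = 2*((-6 + sqrt(2))*29) = 2*(-174 + 29*sqrt(2)) = -348 + 58*sqrt(2) ≈ -265.98)
I(2)*(x - 3) = 5*((-348 + 58*sqrt(2)) - 3) = 5*(-351 + 58*sqrt(2)) = -1755 + 290*sqrt(2)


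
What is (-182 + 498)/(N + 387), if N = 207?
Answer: 158/297 ≈ 0.53199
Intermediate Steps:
(-182 + 498)/(N + 387) = (-182 + 498)/(207 + 387) = 316/594 = 316*(1/594) = 158/297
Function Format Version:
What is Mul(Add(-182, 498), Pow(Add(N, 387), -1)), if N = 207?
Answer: Rational(158, 297) ≈ 0.53199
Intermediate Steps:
Mul(Add(-182, 498), Pow(Add(N, 387), -1)) = Mul(Add(-182, 498), Pow(Add(207, 387), -1)) = Mul(316, Pow(594, -1)) = Mul(316, Rational(1, 594)) = Rational(158, 297)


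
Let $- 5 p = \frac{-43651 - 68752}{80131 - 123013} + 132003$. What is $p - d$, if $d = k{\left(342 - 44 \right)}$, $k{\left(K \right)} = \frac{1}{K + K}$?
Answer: $- \frac{1686878291807}{63894180} \approx -26401.0$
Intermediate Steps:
$k{\left(K \right)} = \frac{1}{2 K}$
$d = \frac{1}{596}$ ($d = \frac{1}{2 \left(342 - 44\right)} = \frac{1}{2 \cdot 298} = \frac{1}{2} \cdot \frac{1}{298} = \frac{1}{596} \approx 0.0016779$)
$p = - \frac{5660665049}{214410}$ ($p = - \frac{\frac{-43651 - 68752}{80131 - 123013} + 132003}{5} = - \frac{- \frac{112403}{-42882} + 132003}{5} = - \frac{\left(-112403\right) \left(- \frac{1}{42882}\right) + 132003}{5} = - \frac{\frac{112403}{42882} + 132003}{5} = \left(- \frac{1}{5}\right) \frac{5660665049}{42882} = - \frac{5660665049}{214410} \approx -26401.0$)
$p - d = - \frac{5660665049}{214410} - \frac{1}{596} = - \frac{1686878291807}{63894180}$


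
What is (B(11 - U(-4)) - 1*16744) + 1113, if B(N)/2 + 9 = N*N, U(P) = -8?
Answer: -14927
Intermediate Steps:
B(N) = -18 + 2*N² (B(N) = -18 + 2*(N*N) = -18 + 2*N²)
(B(11 - U(-4)) - 1*16744) + 1113 = ((-18 + 2*(11 - 1*(-8))²) - 1*16744) + 1113 = ((-18 + 2*(11 + 8)²) - 16744) + 1113 = ((-18 + 2*19²) - 16744) + 1113 = ((-18 + 2*361) - 16744) + 1113 = ((-18 + 722) - 16744) + 1113 = (704 - 16744) + 1113 = -16040 + 1113 = -14927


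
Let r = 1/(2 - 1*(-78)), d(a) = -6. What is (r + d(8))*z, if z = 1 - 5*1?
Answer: 479/20 ≈ 23.950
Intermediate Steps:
z = -4 (z = 1 - 5 = -4)
r = 1/80 (r = 1/(2 + 78) = 1/80 ≈ 0.012500)
(r + d(8))*z = (1/80 - 6)*(-4) = -479/80*(-4) = 479/20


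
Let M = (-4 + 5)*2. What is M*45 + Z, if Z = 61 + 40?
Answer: 191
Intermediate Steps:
Z = 101
M = 2 (M = 1*2 = 2)
M*45 + Z = 2*45 + 101 = 90 + 101 = 191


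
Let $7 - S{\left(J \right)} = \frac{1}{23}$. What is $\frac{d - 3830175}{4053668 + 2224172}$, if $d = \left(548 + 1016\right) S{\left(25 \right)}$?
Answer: $- \frac{763859}{1255568} \approx -0.60838$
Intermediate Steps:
$S{\left(J \right)} = \frac{160}{23}$ ($S{\left(J \right)} = 7 - \frac{1}{23} = \frac{160}{23}$)
$d = 10880$ ($d = \left(548 + 1016\right) \frac{160}{23} = 1564 \cdot \frac{160}{23} = 10880$)
$\frac{d - 3830175}{4053668 + 2224172} = \frac{10880 - 3830175}{4053668 + 2224172} = - \frac{3819295}{6277840} = \left(-3819295\right) \frac{1}{6277840} = - \frac{763859}{1255568}$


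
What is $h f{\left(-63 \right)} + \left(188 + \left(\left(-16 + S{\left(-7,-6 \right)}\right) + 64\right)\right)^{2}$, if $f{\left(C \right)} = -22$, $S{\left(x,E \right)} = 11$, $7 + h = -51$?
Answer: $62285$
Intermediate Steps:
$h = -58$ ($h = -7 - 51 = -58$)
$h f{\left(-63 \right)} + \left(188 + \left(\left(-16 + S{\left(-7,-6 \right)}\right) + 64\right)\right)^{2} = \left(-58\right) \left(-22\right) + \left(188 + \left(\left(-16 + 11\right) + 64\right)\right)^{2} = 1276 + \left(188 + \left(-5 + 64\right)\right)^{2} = 1276 + \left(188 + 59\right)^{2} = 1276 + 247^{2} = 1276 + 61009 = 62285$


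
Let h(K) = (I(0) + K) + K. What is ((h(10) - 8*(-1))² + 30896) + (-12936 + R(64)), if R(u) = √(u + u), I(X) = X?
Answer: 18744 + 8*√2 ≈ 18755.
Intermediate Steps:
h(K) = 2*K (h(K) = (0 + K) + K = K + K = 2*K)
R(u) = √2*√u (R(u) = √(2*u) = √2*√u)
((h(10) - 8*(-1))² + 30896) + (-12936 + R(64)) = ((2*10 - 8*(-1))² + 30896) + (-12936 + √2*√64) = ((20 + 8)² + 30896) + (-12936 + √2*8) = (28² + 30896) + (-12936 + 8*√2) = (784 + 30896) + (-12936 + 8*√2) = 31680 + (-12936 + 8*√2) = 18744 + 8*√2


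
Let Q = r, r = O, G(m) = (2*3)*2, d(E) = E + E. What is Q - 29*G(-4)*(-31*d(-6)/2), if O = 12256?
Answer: -52472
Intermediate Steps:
d(E) = 2*E
G(m) = 12 (G(m) = 6*2 = 12)
r = 12256
Q = 12256
Q - 29*G(-4)*(-31*d(-6)/2) = 12256 - 29*12*(-31/(2/((2*(-6))))) = 12256 - 348*(-31/(2/(-12))) = 12256 - 348*(-31/(2*(-1/12))) = 12256 - 348*(-31/(-⅙)) = 12256 - 348*(-31*(-6)) = 12256 - 348*186 = 12256 - 1*64728 = 12256 - 64728 = -52472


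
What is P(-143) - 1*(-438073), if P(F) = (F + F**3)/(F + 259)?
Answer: 23946059/58 ≈ 4.1286e+5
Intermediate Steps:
P(F) = (F + F**3)/(259 + F)
P(-143) - 1*(-438073) = (-143 + (-143)**3)/(259 - 143) - 1*(-438073) = (-143 - 2924207)/116 + 438073 = (1/116)*(-2924350) + 438073 = -1462175/58 + 438073 = 23946059/58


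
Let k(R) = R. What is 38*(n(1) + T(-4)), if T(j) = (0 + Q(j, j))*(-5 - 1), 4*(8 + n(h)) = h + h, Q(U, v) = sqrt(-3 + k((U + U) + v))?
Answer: -285 - 228*I*sqrt(15) ≈ -285.0 - 883.04*I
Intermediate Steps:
Q(U, v) = sqrt(-3 + v + 2*U) (Q(U, v) = sqrt(-3 + ((U + U) + v)) = sqrt(-3 + (2*U + v)) = sqrt(-3 + (v + 2*U)) = sqrt(-3 + v + 2*U))
n(h) = -8 + h/2 (n(h) = -8 + (h + h)/4 = -8 + (2*h)/4 = -8 + h/2)
T(j) = -6*sqrt(-3 + 3*j) (T(j) = (0 + sqrt(-3 + j + 2*j))*(-5 - 1) = (0 + sqrt(-3 + 3*j))*(-6) = sqrt(-3 + 3*j)*(-6) = -6*sqrt(-3 + 3*j))
38*(n(1) + T(-4)) = 38*((-8 + (1/2)*1) - 6*sqrt(-3 + 3*(-4))) = 38*((-8 + 1/2) - 6*sqrt(-3 - 12)) = 38*(-15/2 - 6*I*sqrt(15)) = -285 - 228*I*sqrt(15)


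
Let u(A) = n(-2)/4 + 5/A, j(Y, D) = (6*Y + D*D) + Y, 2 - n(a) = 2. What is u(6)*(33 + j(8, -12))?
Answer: 1165/6 ≈ 194.17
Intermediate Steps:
n(a) = 0 (n(a) = 2 - 1*2 = 2 - 2 = 0)
j(Y, D) = D**2 + 7*Y (j(Y, D) = (6*Y + D**2) + Y = (D**2 + 6*Y) + Y = D**2 + 7*Y)
u(A) = 5/A (u(A) = 0/4 + 5/A = 0*(1/4) + 5/A = 0 + 5/A = 5/A)
u(6)*(33 + j(8, -12)) = (5/6)*(33 + ((-12)**2 + 7*8)) = (5*(1/6))*(33 + (144 + 56)) = 5*(33 + 200)/6 = (5/6)*233 = 1165/6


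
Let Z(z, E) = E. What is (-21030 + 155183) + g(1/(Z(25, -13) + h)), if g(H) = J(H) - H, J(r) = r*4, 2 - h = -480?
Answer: 62917760/469 ≈ 1.3415e+5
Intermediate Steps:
h = 482 (h = 2 - 1*(-480) = 2 + 480 = 482)
J(r) = 4*r
g(H) = 3*H (g(H) = 4*H - H = 3*H)
(-21030 + 155183) + g(1/(Z(25, -13) + h)) = (-21030 + 155183) + 3/(-13 + 482) = 134153 + 3/469 = 62917760/469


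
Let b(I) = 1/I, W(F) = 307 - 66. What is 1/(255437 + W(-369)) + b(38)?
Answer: 63929/2428941 ≈ 0.026320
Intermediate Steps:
W(F) = 241
1/(255437 + W(-369)) + b(38) = 1/(255437 + 241) + 1/38 = 1/255678 + 1/38 = 63929/2428941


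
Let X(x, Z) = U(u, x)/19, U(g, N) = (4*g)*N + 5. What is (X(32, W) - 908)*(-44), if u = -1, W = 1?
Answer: 764500/19 ≈ 40237.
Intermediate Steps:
U(g, N) = 5 + 4*N*g (U(g, N) = 4*N*g + 5 = 5 + 4*N*g)
X(x, Z) = 5/19 - 4*x/19 (X(x, Z) = (5 + 4*x*(-1))/19 = (5 - 4*x)*(1/19) = 5/19 - 4*x/19)
(X(32, W) - 908)*(-44) = ((5/19 - 4/19*32) - 908)*(-44) = ((5/19 - 128/19) - 908)*(-44) = (-123/19 - 908)*(-44) = -17375/19*(-44) = 764500/19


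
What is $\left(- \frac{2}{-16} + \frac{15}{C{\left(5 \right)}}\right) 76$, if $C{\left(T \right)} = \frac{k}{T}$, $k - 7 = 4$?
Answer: $\frac{11609}{22} \approx 527.68$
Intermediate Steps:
$k = 11$ ($k = 7 + 4 = 11$)
$C{\left(T \right)} = \frac{11}{T}$
$\left(- \frac{2}{-16} + \frac{15}{C{\left(5 \right)}}\right) 76 = \left(- \frac{2}{-16} + \frac{15}{11 \cdot \frac{1}{5}}\right) 76 = \left(\left(-2\right) \left(- \frac{1}{16}\right) + \frac{15}{11 \cdot \frac{1}{5}}\right) 76 = \left(\frac{1}{8} + \frac{15}{\frac{11}{5}}\right) 76 = \left(\frac{1}{8} + 15 \cdot \frac{5}{11}\right) 76 = \left(\frac{1}{8} + \frac{75}{11}\right) 76 = \frac{611}{88} \cdot 76 = \frac{11609}{22}$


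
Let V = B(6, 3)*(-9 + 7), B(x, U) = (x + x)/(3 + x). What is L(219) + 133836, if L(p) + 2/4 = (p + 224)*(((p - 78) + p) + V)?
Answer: 1752805/6 ≈ 2.9213e+5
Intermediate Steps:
B(x, U) = 2*x/(3 + x) (B(x, U) = (2*x)/(3 + x) = 2*x/(3 + x))
V = -8/3 (V = (2*6/(3 + 6))*(-9 + 7) = (2*6/9)*(-2) = (2*6*(1/9))*(-2) = (4/3)*(-2) = -8/3 ≈ -2.6667)
L(p) = -1/2 + (224 + p)*(-242/3 + 2*p) (L(p) = -1/2 + (p + 224)*(((p - 78) + p) - 8/3) = -1/2 + (224 + p)*(((-78 + p) + p) - 8/3) = -1/2 + (224 + p)*((-78 + 2*p) - 8/3) = -1/2 + (224 + p)*(-242/3 + 2*p))
L(219) + 133836 = (-108419/6 + 2*219**2 + (1102/3)*219) + 133836 = (-108419/6 + 2*47961 + 80446) + 133836 = (-108419/6 + 95922 + 80446) + 133836 = 949789/6 + 133836 = 1752805/6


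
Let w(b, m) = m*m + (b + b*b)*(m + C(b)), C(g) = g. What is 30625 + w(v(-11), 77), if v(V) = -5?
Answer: 37994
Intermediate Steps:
w(b, m) = m**2 + (b + m)*(b + b**2) (w(b, m) = m*m + (b + b*b)*(m + b) = m**2 + (b + b**2)*(b + m) = m**2 + (b + m)*(b + b**2))
30625 + w(v(-11), 77) = 30625 + ((-5)**2 + (-5)**3 + 77**2 - 5*77 + 77*(-5)**2) = 30625 + (25 - 125 + 5929 - 385 + 77*25) = 30625 + (25 - 125 + 5929 - 385 + 1925) = 30625 + 7369 = 37994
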